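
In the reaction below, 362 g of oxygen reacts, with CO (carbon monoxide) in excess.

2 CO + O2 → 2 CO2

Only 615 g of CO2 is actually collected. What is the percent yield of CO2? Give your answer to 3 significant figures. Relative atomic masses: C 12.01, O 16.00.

M(O2) = 2(16.00) = 32.00 g/mol.
M(CO2) = 12.01 + 2(16.00) = 44.01 g/mol.
n(O2) = 362.0 g / 32.00 g/mol = 11.31 mol.
From the equation the O2:CO2 mole ratio is 1:2, so n(CO2) = 11.31 × 2/1 = 22.62 mol.
Mass of CO2 = 22.62 mol × 44.01 g/mol = 995.7 g.
This is the theoretical yield. Percent yield = 615 g / 995.7 g × 100% = 61.76%.

61.8 %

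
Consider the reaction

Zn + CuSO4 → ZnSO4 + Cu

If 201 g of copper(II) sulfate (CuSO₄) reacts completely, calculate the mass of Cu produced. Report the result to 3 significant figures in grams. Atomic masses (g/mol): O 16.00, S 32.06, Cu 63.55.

M(CuSO4) = 63.55 + 32.06 + 4(16.00) = 159.61 g/mol.
M(Cu) = 63.55 g/mol.
n(CuSO4) = 201.0 g / 159.61 g/mol = 1.259 mol.
From the equation the CuSO4:Cu mole ratio is 1:1, so n(Cu) = 1.259 × 1/1 = 1.259 mol.
Mass of Cu = 1.259 mol × 63.55 g/mol = 80.03 g.

80.0 g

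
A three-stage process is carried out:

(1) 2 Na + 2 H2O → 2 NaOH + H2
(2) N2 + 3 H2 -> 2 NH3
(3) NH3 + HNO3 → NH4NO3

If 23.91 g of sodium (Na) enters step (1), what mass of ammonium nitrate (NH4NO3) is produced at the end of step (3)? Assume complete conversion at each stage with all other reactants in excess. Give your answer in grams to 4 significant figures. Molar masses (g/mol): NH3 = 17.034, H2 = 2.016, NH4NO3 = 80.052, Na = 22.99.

27.75 g

n(Na) = 23.91 / 22.99 = 1.0400 mol.
Reaction (1): Na→H2 ratio 2:1 ⇒ n(H2) = 0.52001 mol.
Reaction (2): H2→NH3 ratio 3:2 ⇒ n(NH3) = 0.34667 mol.
Reaction (3): NH3→NH4NO3 ratio 1:1 ⇒ n(NH4NO3) = 0.34667 mol.
Mass of NH4NO3 = 0.34667 × 80.052 = 27.752 g.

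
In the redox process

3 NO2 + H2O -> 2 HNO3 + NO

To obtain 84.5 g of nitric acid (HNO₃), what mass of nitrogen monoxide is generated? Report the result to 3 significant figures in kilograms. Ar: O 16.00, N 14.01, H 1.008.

M(HNO3) = 1.008 + 14.01 + 3(16.00) = 63.018 g/mol.
M(NO) = 14.01 + 16.00 = 30.01 g/mol.
n(HNO3) = 84.50 g / 63.018 g/mol = 1.341 mol.
From the equation the HNO3:NO mole ratio is 2:1, so n(NO) = 1.341 × 1/2 = 0.6704 mol.
Mass of NO = 0.6704 mol × 30.01 g/mol = 20.12 g.
Converting to kg: 20.12 g = 0.0201 kg.

0.0201 kg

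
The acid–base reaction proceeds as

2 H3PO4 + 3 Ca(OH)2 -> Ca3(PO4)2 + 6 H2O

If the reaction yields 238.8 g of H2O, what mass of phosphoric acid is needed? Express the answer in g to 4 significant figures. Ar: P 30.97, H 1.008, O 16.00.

433.0 g

M(H2O) = 2(1.008) + 16.00 = 18.016 g/mol.
M(H3PO4) = 3(1.008) + 30.97 + 4(16.00) = 97.994 g/mol.
n(H2O) = 238.80 g / 18.016 g/mol = 13.255 mol.
From the equation the H2O:H3PO4 mole ratio is 6:2, so n(H3PO4) = 13.255 × 2/6 = 4.4183 mol.
Mass of H3PO4 = 4.4183 mol × 97.994 g/mol = 432.97 g.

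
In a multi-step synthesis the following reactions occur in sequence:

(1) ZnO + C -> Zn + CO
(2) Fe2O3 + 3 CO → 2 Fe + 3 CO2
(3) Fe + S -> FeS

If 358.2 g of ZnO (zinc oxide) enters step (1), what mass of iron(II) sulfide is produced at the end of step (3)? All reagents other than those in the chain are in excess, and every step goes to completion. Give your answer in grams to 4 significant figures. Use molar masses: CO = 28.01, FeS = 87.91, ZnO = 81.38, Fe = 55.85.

258.0 g

n(ZnO) = 358.2 / 81.38 = 4.4016 mol.
Reaction (1): ZnO→CO ratio 1:1 ⇒ n(CO) = 4.4016 mol.
Reaction (2): CO→Fe ratio 3:2 ⇒ n(Fe) = 2.9344 mol.
Reaction (3): Fe→FeS ratio 1:1 ⇒ n(FeS) = 2.9344 mol.
Mass of FeS = 2.9344 × 87.91 = 257.96 g.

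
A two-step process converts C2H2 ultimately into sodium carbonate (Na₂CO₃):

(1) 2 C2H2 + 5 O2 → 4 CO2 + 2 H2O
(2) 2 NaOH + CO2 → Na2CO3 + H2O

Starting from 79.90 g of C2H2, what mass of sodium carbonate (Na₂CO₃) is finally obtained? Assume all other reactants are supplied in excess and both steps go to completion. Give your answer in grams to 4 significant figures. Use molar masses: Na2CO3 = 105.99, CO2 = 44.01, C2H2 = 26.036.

650.5 g

n(C2H2) = 79.900 / 26.036 = 3.0688 mol.
Step 1 gives a 2:4 ratio of C2H2 to CO2, so n(CO2) = 6.1377 mol.
In step 2 the CO2:Na2CO3 ratio is 1:1, so n(Na2CO3) = 6.1377 mol.
Mass of Na2CO3 = 6.1377 × 105.99 = 650.53 g.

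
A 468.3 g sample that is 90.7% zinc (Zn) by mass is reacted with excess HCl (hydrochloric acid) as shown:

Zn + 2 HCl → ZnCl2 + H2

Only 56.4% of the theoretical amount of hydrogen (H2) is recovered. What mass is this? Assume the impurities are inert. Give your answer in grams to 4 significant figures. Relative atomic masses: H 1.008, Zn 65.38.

7.387 g

Pure Zn available = 468.3 g × 0.907 = 424.75 g.
M(Zn) = 65.38 g/mol.
M(H2) = 2(1.008) = 2.016 g/mol.
n(Zn) = 424.75 g / 65.38 g/mol = 6.4966 mol.
From the equation the Zn:H2 mole ratio is 1:1, so n(H2) = 6.4966 × 1/1 = 6.4966 mol.
Mass of H2 = 6.4966 mol × 2.016 g/mol = 13.097 g.
Actual mass collected = 13.097 g × 0.564 = 7.3868 g.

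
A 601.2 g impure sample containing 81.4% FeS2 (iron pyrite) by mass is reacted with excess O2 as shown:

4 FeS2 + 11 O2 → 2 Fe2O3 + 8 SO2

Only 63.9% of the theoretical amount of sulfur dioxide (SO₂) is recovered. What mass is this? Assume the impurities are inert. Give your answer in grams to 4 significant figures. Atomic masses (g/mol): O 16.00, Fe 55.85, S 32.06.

Pure FeS2 available = 601.2 g × 0.814 = 489.38 g.
M(FeS2) = 55.85 + 2(32.06) = 119.97 g/mol.
M(SO2) = 32.06 + 2(16.00) = 64.06 g/mol.
n(FeS2) = 489.38 g / 119.97 g/mol = 4.0792 mol.
From the equation the FeS2:SO2 mole ratio is 4:8, so n(SO2) = 4.0792 × 8/4 = 8.1583 mol.
Mass of SO2 = 8.1583 mol × 64.06 g/mol = 522.62 g.
Actual mass collected = 522.62 g × 0.639 = 333.96 g.

334.0 g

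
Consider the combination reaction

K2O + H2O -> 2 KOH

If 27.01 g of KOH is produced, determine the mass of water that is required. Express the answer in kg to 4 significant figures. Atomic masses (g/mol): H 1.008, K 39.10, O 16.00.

0.004336 kg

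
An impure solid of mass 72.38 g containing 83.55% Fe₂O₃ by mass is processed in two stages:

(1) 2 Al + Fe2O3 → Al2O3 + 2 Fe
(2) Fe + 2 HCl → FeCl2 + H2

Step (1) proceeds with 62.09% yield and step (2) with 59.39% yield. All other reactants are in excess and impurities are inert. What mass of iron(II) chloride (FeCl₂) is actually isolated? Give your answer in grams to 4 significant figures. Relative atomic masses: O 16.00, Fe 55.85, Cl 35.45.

Pure Fe2O3 = 72.38 × 0.8355 = 60.473 g.
M(Fe2O3) = 2(55.85) + 3(16.00) = 159.70 g/mol.
M(FeCl2) = 55.85 + 2(35.45) = 126.75 g/mol.
n(Fe2O3) = 60.473 / 159.70 = 0.37867 mol.
Step 1 (Fe2O3:Fe = 1:2): theoretical n(Fe) = 0.75734 mol; at 62.09% yield, n(Fe) = 0.47023 mol.
Step 2 (Fe:FeCl2 = 1:1): theoretical n(FeCl2) = 0.47023 mol, so theoretical mass = 0.47023 × 126.75 = 59.602 g.
At 59.39% yield, actual mass of FeCl2 = 59.602 × 0.5939 = 35.398 g.

35.40 g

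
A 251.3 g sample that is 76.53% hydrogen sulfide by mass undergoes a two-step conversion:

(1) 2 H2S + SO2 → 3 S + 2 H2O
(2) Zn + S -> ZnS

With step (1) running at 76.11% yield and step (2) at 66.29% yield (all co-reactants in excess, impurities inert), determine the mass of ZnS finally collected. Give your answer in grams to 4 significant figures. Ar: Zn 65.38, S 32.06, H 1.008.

416.2 g

Pure H2S = 251.3 × 0.7653 = 192.32 g.
M(H2S) = 2(1.008) + 32.06 = 34.076 g/mol.
M(ZnS) = 65.38 + 32.06 = 97.44 g/mol.
n(H2S) = 192.32 / 34.076 = 5.6439 mol.
Step 1 (H2S:S = 2:3): theoretical n(S) = 8.4658 mol; at 76.11% yield, n(S) = 6.4433 mol.
Step 2 (S:ZnS = 1:1): theoretical n(ZnS) = 6.4433 mol, so theoretical mass = 6.4433 × 97.44 = 627.84 g.
At 66.29% yield, actual mass of ZnS = 627.84 × 0.6629 = 416.19 g.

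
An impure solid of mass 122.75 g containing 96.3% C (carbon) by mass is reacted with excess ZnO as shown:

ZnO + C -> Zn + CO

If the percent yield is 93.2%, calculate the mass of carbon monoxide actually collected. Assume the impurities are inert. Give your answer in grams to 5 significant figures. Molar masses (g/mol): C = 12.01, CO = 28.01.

256.94 g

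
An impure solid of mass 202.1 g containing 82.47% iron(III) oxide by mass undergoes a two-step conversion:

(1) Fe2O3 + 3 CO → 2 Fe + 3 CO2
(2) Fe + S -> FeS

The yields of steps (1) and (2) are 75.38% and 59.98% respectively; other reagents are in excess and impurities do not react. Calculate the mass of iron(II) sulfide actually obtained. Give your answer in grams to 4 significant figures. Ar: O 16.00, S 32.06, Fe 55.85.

Pure Fe2O3 = 202.1 × 0.8247 = 166.67 g.
M(Fe2O3) = 2(55.85) + 3(16.00) = 159.70 g/mol.
M(FeS) = 55.85 + 32.06 = 87.91 g/mol.
n(Fe2O3) = 166.67 / 159.70 = 1.0437 mol.
Step 1 (Fe2O3:Fe = 1:2): theoretical n(Fe) = 2.0873 mol; at 75.38% yield, n(Fe) = 1.5734 mol.
Step 2 (Fe:FeS = 1:1): theoretical n(FeS) = 1.5734 mol, so theoretical mass = 1.5734 × 87.91 = 138.32 g.
At 59.98% yield, actual mass of FeS = 138.32 × 0.5998 = 82.964 g.

82.96 g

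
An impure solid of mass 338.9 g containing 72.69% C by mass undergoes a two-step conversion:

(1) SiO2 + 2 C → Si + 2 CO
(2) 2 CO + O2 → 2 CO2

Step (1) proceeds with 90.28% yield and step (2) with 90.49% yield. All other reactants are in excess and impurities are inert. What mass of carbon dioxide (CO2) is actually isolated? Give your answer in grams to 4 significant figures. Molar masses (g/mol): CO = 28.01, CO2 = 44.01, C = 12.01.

Pure C = 338.9 × 0.7269 = 246.35 g.
n(C) = 246.35 / 12.01 = 20.512 mol.
Step 1 (C:CO = 2:2): theoretical n(CO) = 20.512 mol; at 90.28% yield, n(CO) = 18.518 mol.
Step 2 (CO:CO2 = 2:2): theoretical n(CO2) = 18.518 mol, so theoretical mass = 18.518 × 44.01 = 814.98 g.
At 90.49% yield, actual mass of CO2 = 814.98 × 0.9049 = 737.47 g.

737.5 g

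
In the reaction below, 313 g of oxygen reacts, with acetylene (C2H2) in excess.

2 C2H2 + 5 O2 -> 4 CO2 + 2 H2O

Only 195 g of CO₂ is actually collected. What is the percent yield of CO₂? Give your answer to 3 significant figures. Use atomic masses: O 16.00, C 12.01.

56.6 %

M(O2) = 2(16.00) = 32.00 g/mol.
M(CO2) = 12.01 + 2(16.00) = 44.01 g/mol.
n(O2) = 313.0 g / 32.00 g/mol = 9.781 mol.
From the equation the O2:CO2 mole ratio is 5:4, so n(CO2) = 9.781 × 4/5 = 7.825 mol.
Mass of CO2 = 7.825 mol × 44.01 g/mol = 344.4 g.
This is the theoretical yield. Percent yield = 195 g / 344.4 g × 100% = 56.62%.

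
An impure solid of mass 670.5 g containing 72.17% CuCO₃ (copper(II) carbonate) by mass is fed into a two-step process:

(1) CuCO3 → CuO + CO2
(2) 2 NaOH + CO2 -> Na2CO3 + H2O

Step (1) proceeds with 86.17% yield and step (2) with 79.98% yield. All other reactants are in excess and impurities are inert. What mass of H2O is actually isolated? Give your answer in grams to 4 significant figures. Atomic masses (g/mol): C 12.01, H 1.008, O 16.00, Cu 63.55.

Pure CuCO3 = 670.5 × 0.7217 = 483.90 g.
M(CuCO3) = 63.55 + 12.01 + 3(16.00) = 123.56 g/mol.
M(H2O) = 2(1.008) + 16.00 = 18.016 g/mol.
n(CuCO3) = 483.90 / 123.56 = 3.9163 mol.
Step 1 (CuCO3:CO2 = 1:1): theoretical n(CO2) = 3.9163 mol; at 86.17% yield, n(CO2) = 3.3747 mol.
Step 2 (CO2:H2O = 1:1): theoretical n(H2O) = 3.3747 mol, so theoretical mass = 3.3747 × 18.016 = 60.798 g.
At 79.98% yield, actual mass of H2O = 60.798 × 0.7998 = 48.627 g.

48.63 g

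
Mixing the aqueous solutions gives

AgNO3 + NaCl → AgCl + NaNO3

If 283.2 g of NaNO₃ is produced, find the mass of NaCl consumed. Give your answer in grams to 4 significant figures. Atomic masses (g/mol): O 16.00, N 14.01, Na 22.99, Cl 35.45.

M(NaNO3) = 22.99 + 14.01 + 3(16.00) = 85.00 g/mol.
M(NaCl) = 22.99 + 35.45 = 58.44 g/mol.
n(NaNO3) = 283.20 g / 85.00 g/mol = 3.3318 mol.
From the equation the NaNO3:NaCl mole ratio is 1:1, so n(NaCl) = 3.3318 × 1/1 = 3.3318 mol.
Mass of NaCl = 3.3318 mol × 58.44 g/mol = 194.71 g.

194.7 g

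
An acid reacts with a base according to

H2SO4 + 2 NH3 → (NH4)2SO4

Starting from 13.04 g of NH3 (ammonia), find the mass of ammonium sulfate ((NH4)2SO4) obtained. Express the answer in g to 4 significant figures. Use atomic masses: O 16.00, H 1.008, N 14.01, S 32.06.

M(NH3) = 14.01 + 3(1.008) = 17.034 g/mol.
M((NH4)2SO4) = 2(14.01) + 8(1.008) + 32.06 + 4(16.00) = 132.144 g/mol.
n(NH3) = 13.040 g / 17.034 g/mol = 0.76553 mol.
From the equation the NH3:(NH4)2SO4 mole ratio is 2:1, so n((NH4)2SO4) = 0.76553 × 1/2 = 0.38276 mol.
Mass of (NH4)2SO4 = 0.38276 mol × 132.144 g/mol = 50.580 g.

50.58 g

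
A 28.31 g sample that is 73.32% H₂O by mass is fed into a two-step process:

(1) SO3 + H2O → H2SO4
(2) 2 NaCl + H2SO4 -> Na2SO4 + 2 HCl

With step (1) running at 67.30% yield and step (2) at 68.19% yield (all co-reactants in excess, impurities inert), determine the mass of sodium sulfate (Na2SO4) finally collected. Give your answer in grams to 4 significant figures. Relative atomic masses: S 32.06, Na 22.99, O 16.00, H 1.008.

75.10 g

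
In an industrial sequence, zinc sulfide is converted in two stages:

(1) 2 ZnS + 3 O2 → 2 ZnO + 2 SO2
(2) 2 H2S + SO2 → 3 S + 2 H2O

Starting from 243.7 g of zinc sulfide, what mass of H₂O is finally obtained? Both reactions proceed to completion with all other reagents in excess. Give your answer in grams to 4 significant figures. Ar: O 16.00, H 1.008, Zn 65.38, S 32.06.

90.12 g

M(ZnS) = 65.38 + 32.06 = 97.44 g/mol.
M(H2O) = 2(1.008) + 16.00 = 18.016 g/mol.
n(ZnS) = 243.70 / 97.44 = 2.5010 mol.
Step 1 gives a 2:2 ratio of ZnS to SO2, so n(SO2) = 2.5010 mol.
In step 2 the SO2:H2O ratio is 1:2, so n(H2O) = 5.0021 mol.
Mass of H2O = 5.0021 × 18.016 = 90.117 g.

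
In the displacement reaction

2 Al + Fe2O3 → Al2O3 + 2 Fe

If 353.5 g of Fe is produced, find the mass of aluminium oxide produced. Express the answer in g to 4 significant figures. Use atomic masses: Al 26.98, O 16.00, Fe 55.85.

M(Fe) = 55.85 g/mol.
M(Al2O3) = 2(26.98) + 3(16.00) = 101.96 g/mol.
n(Fe) = 353.50 g / 55.85 g/mol = 6.3295 mol.
From the equation the Fe:Al2O3 mole ratio is 2:1, so n(Al2O3) = 6.3295 × 1/2 = 3.1647 mol.
Mass of Al2O3 = 3.1647 mol × 101.96 g/mol = 322.68 g.

322.7 g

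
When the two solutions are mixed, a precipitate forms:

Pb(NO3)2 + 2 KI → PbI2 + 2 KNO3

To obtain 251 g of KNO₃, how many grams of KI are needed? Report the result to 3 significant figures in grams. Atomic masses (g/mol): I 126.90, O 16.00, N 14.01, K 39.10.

M(KNO3) = 39.10 + 14.01 + 3(16.00) = 101.11 g/mol.
M(KI) = 39.10 + 126.90 = 166.00 g/mol.
n(KNO3) = 251.0 g / 101.11 g/mol = 2.482 mol.
From the equation the KNO3:KI mole ratio is 2:2, so n(KI) = 2.482 × 2/2 = 2.482 mol.
Mass of KI = 2.482 mol × 166.00 g/mol = 412.1 g.

412 g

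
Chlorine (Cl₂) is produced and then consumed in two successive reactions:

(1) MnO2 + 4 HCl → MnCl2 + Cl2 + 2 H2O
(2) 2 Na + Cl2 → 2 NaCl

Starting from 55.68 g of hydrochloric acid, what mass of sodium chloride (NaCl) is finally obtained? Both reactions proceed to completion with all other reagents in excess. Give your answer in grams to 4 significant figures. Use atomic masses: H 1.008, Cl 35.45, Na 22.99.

44.63 g

M(HCl) = 1.008 + 35.45 = 36.458 g/mol.
M(NaCl) = 22.99 + 35.45 = 58.44 g/mol.
n(HCl) = 55.680 / 36.458 = 1.5272 mol.
Step 1 gives a 4:1 ratio of HCl to Cl2, so n(Cl2) = 0.38181 mol.
In step 2 the Cl2:NaCl ratio is 1:2, so n(NaCl) = 0.76362 mol.
Mass of NaCl = 0.76362 × 58.44 = 44.626 g.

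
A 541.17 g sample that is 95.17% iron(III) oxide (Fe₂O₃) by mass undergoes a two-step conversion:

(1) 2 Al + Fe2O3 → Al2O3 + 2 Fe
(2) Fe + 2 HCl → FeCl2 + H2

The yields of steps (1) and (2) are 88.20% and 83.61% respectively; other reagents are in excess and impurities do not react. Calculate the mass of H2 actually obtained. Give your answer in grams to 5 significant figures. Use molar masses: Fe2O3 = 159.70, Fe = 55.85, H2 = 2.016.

9.5891 g

Pure Fe2O3 = 541.17 × 0.9517 = 515.031 g.
n(Fe2O3) = 515.031 / 159.70 = 3.22499 mol.
Step 1 (Fe2O3:Fe = 1:2): theoretical n(Fe) = 6.44999 mol; at 88.20% yield, n(Fe) = 5.68889 mol.
Step 2 (Fe:H2 = 1:1): theoretical n(H2) = 5.68889 mol, so theoretical mass = 5.68889 × 2.016 = 11.4688 g.
At 83.61% yield, actual mass of H2 = 11.4688 × 0.8361 = 9.58906 g.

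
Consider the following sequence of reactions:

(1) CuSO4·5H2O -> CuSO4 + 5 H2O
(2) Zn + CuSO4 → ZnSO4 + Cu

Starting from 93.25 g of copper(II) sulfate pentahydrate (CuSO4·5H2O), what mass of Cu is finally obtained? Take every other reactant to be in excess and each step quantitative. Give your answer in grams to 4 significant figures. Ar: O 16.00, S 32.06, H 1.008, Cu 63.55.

23.73 g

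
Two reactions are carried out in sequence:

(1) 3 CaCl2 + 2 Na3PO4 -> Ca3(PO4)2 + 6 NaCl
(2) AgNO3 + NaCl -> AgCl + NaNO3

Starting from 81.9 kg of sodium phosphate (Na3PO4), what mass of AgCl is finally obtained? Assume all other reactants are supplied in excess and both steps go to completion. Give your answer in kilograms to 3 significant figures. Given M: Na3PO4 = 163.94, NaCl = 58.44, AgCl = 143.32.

215 kg

81.9 kg = 81900 g.
n(Na3PO4) = 81900 / 163.94 = 499.6 mol.
Step 1 gives a 2:6 ratio of Na3PO4 to NaCl, so n(NaCl) = 1499 mol.
In step 2 the NaCl:AgCl ratio is 1:1, so n(AgCl) = 1499 mol.
Mass of AgCl = 1499 × 143.32 = 214800 g = 215 kg.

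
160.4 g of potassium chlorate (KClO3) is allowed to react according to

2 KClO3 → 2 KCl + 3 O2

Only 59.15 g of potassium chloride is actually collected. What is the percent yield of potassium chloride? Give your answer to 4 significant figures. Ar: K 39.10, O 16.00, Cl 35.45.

M(KClO3) = 39.10 + 35.45 + 3(16.00) = 122.55 g/mol.
M(KCl) = 39.10 + 35.45 = 74.55 g/mol.
n(KClO3) = 160.40 g / 122.55 g/mol = 1.3089 mol.
From the equation the KClO3:KCl mole ratio is 2:2, so n(KCl) = 1.3089 × 2/2 = 1.3089 mol.
Mass of KCl = 1.3089 mol × 74.55 g/mol = 97.575 g.
This is the theoretical yield. Percent yield = 59.15 g / 97.575 g × 100% = 60.620%.

60.62 %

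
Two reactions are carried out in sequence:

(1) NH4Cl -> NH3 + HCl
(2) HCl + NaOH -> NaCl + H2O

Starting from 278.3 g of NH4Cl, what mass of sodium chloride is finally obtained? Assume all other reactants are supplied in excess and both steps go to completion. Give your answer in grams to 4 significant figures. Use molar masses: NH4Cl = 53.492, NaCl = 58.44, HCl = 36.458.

304.0 g

n(NH4Cl) = 278.30 / 53.492 = 5.2026 mol.
Step 1 gives a 1:1 ratio of NH4Cl to HCl, so n(HCl) = 5.2026 mol.
In step 2 the HCl:NaCl ratio is 1:1, so n(NaCl) = 5.2026 mol.
Mass of NaCl = 5.2026 × 58.44 = 304.04 g.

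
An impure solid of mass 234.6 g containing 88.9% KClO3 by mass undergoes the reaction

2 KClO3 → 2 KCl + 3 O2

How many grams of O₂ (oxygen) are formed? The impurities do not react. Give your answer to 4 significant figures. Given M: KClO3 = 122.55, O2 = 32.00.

81.69 g

Mass of pure KClO3 = 234.6 g × 0.889 = 208.56 g.
n(KClO3) = 208.56 g / 122.55 g/mol = 1.7018 mol.
From the equation the KClO3:O2 mole ratio is 2:3, so n(O2) = 1.7018 × 3/2 = 2.5527 mol.
Mass of O2 = 2.5527 mol × 32.00 g/mol = 81.688 g.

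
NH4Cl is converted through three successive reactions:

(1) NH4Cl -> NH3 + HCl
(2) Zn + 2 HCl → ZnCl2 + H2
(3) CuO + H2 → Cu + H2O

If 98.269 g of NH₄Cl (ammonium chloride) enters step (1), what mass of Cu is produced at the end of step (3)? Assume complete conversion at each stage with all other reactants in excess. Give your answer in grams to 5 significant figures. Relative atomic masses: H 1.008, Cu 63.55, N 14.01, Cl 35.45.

58.373 g

M(NH4Cl) = 14.01 + 4(1.008) + 35.45 = 53.492 g/mol.
M(Cu) = 63.55 g/mol.
n(NH4Cl) = 98.269 / 53.492 = 1.83708 mol.
Reaction (1): NH4Cl→HCl ratio 1:1 ⇒ n(HCl) = 1.83708 mol.
Reaction (2): HCl→H2 ratio 2:1 ⇒ n(H2) = 0.918539 mol.
Reaction (3): H2→Cu ratio 1:1 ⇒ n(Cu) = 0.918539 mol.
Mass of Cu = 0.918539 × 63.55 = 58.3732 g.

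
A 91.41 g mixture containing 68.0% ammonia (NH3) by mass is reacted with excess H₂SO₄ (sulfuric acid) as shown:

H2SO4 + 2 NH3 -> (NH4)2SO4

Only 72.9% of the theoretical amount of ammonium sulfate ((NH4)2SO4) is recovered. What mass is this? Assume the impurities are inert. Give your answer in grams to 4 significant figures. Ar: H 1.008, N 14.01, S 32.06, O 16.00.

Pure NH3 available = 91.41 g × 0.680 = 62.159 g.
M(NH3) = 14.01 + 3(1.008) = 17.034 g/mol.
M((NH4)2SO4) = 2(14.01) + 8(1.008) + 32.06 + 4(16.00) = 132.144 g/mol.
n(NH3) = 62.159 g / 17.034 g/mol = 3.6491 mol.
From the equation the NH3:(NH4)2SO4 mole ratio is 2:1, so n((NH4)2SO4) = 3.6491 × 1/2 = 1.8246 mol.
Mass of (NH4)2SO4 = 1.8246 mol × 132.144 g/mol = 241.10 g.
Actual mass collected = 241.10 g × 0.729 = 175.76 g.

175.8 g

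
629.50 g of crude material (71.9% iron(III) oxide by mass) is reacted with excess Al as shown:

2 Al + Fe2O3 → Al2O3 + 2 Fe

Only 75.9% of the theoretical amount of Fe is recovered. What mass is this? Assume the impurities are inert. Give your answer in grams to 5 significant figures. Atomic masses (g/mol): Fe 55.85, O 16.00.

240.28 g

Pure Fe2O3 available = 629.50 g × 0.719 = 452.611 g.
M(Fe2O3) = 2(55.85) + 3(16.00) = 159.70 g/mol.
M(Fe) = 55.85 g/mol.
n(Fe2O3) = 452.611 g / 159.70 g/mol = 2.83413 mol.
From the equation the Fe2O3:Fe mole ratio is 1:2, so n(Fe) = 2.83413 × 2/1 = 5.66826 mol.
Mass of Fe = 5.66826 mol × 55.85 g/mol = 316.572 g.
Actual mass collected = 316.572 g × 0.759 = 240.278 g.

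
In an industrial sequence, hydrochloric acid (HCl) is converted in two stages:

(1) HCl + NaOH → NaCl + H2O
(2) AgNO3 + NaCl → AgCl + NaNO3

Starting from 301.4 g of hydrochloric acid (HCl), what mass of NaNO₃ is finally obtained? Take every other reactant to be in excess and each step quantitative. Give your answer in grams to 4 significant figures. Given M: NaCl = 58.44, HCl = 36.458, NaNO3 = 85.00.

702.7 g

n(HCl) = 301.40 / 36.458 = 8.2670 mol.
Step 1 gives a 1:1 ratio of HCl to NaCl, so n(NaCl) = 8.2670 mol.
In step 2 the NaCl:NaNO3 ratio is 1:1, so n(NaNO3) = 8.2670 mol.
Mass of NaNO3 = 8.2670 × 85.00 = 702.70 g.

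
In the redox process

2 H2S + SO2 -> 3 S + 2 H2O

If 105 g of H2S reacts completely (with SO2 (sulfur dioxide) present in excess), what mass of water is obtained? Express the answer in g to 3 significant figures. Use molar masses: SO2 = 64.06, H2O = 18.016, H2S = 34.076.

55.5 g

n(H2S) = 105.0 g / 34.076 g/mol = 3.081 mol.
From the equation the H2S:H2O mole ratio is 2:2, so n(H2O) = 3.081 × 2/2 = 3.081 mol.
Mass of H2O = 3.081 mol × 18.016 g/mol = 55.51 g.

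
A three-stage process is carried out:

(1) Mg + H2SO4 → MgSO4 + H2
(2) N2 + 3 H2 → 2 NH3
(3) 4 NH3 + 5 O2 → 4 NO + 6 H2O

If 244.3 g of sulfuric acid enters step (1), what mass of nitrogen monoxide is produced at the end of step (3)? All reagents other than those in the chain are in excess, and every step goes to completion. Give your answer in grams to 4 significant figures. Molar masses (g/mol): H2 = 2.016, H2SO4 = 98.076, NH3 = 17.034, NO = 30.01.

49.84 g

n(H2SO4) = 244.3 / 98.076 = 2.4909 mol.
Reaction (1): H2SO4→H2 ratio 1:1 ⇒ n(H2) = 2.4909 mol.
Reaction (2): H2→NH3 ratio 3:2 ⇒ n(NH3) = 1.6606 mol.
Reaction (3): NH3→NO ratio 4:4 ⇒ n(NO) = 1.6606 mol.
Mass of NO = 1.6606 × 30.01 = 49.835 g.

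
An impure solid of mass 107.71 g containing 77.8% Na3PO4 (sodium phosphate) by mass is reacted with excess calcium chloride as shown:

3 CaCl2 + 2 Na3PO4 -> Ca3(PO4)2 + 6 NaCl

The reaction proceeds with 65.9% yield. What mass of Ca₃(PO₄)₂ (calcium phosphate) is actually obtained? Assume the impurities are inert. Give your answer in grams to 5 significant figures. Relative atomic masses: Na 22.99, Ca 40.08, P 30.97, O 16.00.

Pure Na3PO4 available = 107.71 g × 0.778 = 83.7984 g.
M(Na3PO4) = 3(22.99) + 30.97 + 4(16.00) = 163.94 g/mol.
M(Ca3(PO4)2) = 3(40.08) + 2(30.97) + 8(16.00) = 310.18 g/mol.
n(Na3PO4) = 83.7984 g / 163.94 g/mol = 0.511153 mol.
From the equation the Na3PO4:Ca3(PO4)2 mole ratio is 2:1, so n(Ca3(PO4)2) = 0.511153 × 1/2 = 0.255576 mol.
Mass of Ca3(PO4)2 = 0.255576 mol × 310.18 g/mol = 79.2747 g.
Actual mass collected = 79.2747 g × 0.659 = 52.2420 g.

52.242 g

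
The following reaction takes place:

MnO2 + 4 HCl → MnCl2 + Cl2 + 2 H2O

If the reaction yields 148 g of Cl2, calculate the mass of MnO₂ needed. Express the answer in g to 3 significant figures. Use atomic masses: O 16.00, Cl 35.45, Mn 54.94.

181 g

M(Cl2) = 2(35.45) = 70.90 g/mol.
M(MnO2) = 54.94 + 2(16.00) = 86.94 g/mol.
n(Cl2) = 148.0 g / 70.90 g/mol = 2.087 mol.
From the equation the Cl2:MnO2 mole ratio is 1:1, so n(MnO2) = 2.087 × 1/1 = 2.087 mol.
Mass of MnO2 = 2.087 mol × 86.94 g/mol = 181.5 g.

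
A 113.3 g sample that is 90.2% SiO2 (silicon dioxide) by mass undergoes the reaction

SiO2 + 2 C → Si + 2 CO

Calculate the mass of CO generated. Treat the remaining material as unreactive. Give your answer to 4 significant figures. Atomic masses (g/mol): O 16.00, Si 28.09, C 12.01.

95.27 g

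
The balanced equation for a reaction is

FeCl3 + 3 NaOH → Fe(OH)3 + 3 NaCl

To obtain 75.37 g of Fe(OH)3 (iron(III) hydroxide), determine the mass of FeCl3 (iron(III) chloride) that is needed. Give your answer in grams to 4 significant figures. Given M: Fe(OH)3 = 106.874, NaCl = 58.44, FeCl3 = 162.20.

114.4 g

n(Fe(OH)3) = 75.370 g / 106.874 g/mol = 0.70522 mol.
From the equation the Fe(OH)3:FeCl3 mole ratio is 1:1, so n(FeCl3) = 0.70522 × 1/1 = 0.70522 mol.
Mass of FeCl3 = 0.70522 mol × 162.20 g/mol = 114.39 g.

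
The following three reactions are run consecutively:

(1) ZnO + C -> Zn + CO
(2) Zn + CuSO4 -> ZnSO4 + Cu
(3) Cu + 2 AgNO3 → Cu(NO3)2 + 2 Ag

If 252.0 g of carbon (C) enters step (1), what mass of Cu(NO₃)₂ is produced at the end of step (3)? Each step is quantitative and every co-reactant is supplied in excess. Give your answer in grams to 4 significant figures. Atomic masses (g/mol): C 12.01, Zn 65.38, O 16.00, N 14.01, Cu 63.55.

3936 g

M(C) = 12.01 g/mol.
M(Cu(NO3)2) = 63.55 + 2(14.01) + 6(16.00) = 187.57 g/mol.
n(C) = 252.0 / 12.01 = 20.983 mol.
Reaction (1): C→Zn ratio 1:1 ⇒ n(Zn) = 20.983 mol.
Reaction (2): Zn→Cu ratio 1:1 ⇒ n(Cu) = 20.983 mol.
Reaction (3): Cu→Cu(NO3)2 ratio 1:1 ⇒ n(Cu(NO3)2) = 20.983 mol.
Mass of Cu(NO3)2 = 20.983 × 187.57 = 3935.7 g.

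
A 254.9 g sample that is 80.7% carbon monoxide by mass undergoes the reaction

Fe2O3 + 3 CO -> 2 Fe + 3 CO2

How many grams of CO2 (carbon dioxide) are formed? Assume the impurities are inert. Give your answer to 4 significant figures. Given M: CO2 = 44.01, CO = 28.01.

323.2 g

Mass of pure CO = 254.9 g × 0.807 = 205.70 g.
n(CO) = 205.70 g / 28.01 g/mol = 7.3440 mol.
From the equation the CO:CO2 mole ratio is 3:3, so n(CO2) = 7.3440 × 3/3 = 7.3440 mol.
Mass of CO2 = 7.3440 mol × 44.01 g/mol = 323.21 g.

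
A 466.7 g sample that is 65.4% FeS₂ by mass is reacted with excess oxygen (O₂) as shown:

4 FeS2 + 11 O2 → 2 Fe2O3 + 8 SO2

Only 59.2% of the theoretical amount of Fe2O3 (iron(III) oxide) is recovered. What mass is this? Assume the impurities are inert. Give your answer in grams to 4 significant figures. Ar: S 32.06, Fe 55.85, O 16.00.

Pure FeS2 available = 466.7 g × 0.654 = 305.22 g.
M(FeS2) = 55.85 + 2(32.06) = 119.97 g/mol.
M(Fe2O3) = 2(55.85) + 3(16.00) = 159.70 g/mol.
n(FeS2) = 305.22 g / 119.97 g/mol = 2.5442 mol.
From the equation the FeS2:Fe2O3 mole ratio is 4:2, so n(Fe2O3) = 2.5442 × 2/4 = 1.2721 mol.
Mass of Fe2O3 = 1.2721 mol × 159.70 g/mol = 203.15 g.
Actual mass collected = 203.15 g × 0.592 = 120.27 g.

120.3 g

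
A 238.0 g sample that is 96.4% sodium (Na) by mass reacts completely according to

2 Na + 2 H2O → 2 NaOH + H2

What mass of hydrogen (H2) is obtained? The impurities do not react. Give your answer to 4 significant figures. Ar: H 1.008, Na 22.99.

Mass of pure Na = 238.0 g × 0.964 = 229.43 g.
M(Na) = 22.99 g/mol.
M(H2) = 2(1.008) = 2.016 g/mol.
n(Na) = 229.43 g / 22.99 g/mol = 9.9796 mol.
From the equation the Na:H2 mole ratio is 2:1, so n(H2) = 9.9796 × 1/2 = 4.9898 mol.
Mass of H2 = 4.9898 mol × 2.016 g/mol = 10.059 g.

10.06 g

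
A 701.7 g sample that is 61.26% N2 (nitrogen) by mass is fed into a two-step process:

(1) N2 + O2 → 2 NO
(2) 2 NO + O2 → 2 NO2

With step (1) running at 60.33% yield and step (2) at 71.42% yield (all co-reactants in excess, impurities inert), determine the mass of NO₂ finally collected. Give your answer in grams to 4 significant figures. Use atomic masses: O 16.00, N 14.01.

608.3 g

Pure N2 = 701.7 × 0.6126 = 429.86 g.
M(N2) = 2(14.01) = 28.02 g/mol.
M(NO2) = 14.01 + 2(16.00) = 46.01 g/mol.
n(N2) = 429.86 / 28.02 = 15.341 mol.
Step 1 (N2:NO = 1:2): theoretical n(NO) = 30.682 mol; at 60.33% yield, n(NO) = 18.511 mol.
Step 2 (NO:NO2 = 2:2): theoretical n(NO2) = 18.511 mol, so theoretical mass = 18.511 × 46.01 = 851.68 g.
At 71.42% yield, actual mass of NO2 = 851.68 × 0.7142 = 608.27 g.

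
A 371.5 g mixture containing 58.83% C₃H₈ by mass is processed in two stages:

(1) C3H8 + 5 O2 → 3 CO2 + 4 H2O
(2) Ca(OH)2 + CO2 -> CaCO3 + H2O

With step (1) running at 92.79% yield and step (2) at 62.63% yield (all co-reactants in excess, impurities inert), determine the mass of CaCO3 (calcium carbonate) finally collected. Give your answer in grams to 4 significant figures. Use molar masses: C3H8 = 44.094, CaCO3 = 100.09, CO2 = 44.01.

864.9 g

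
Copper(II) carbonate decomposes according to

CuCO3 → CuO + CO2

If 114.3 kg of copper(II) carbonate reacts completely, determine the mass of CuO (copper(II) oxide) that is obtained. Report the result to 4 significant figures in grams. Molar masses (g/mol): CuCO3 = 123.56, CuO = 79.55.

Convert: 114.3 kg = 114300 g.
n(CuCO3) = 114300 g / 123.56 g/mol = 925.06 mol.
From the equation the CuCO3:CuO mole ratio is 1:1, so n(CuO) = 925.06 × 1/1 = 925.06 mol.
Mass of CuO = 925.06 mol × 79.55 g/mol = 73588 g.

73590 g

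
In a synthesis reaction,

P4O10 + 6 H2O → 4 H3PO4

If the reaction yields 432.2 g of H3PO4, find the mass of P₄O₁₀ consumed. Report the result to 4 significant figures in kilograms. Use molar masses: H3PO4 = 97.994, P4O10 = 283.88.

n(H3PO4) = 432.20 g / 97.994 g/mol = 4.4105 mol.
From the equation the H3PO4:P4O10 mole ratio is 4:1, so n(P4O10) = 4.4105 × 1/4 = 1.1026 mol.
Mass of P4O10 = 1.1026 mol × 283.88 g/mol = 313.01 g.
Converting to kg: 313.01 g = 0.3130 kg.

0.3130 kg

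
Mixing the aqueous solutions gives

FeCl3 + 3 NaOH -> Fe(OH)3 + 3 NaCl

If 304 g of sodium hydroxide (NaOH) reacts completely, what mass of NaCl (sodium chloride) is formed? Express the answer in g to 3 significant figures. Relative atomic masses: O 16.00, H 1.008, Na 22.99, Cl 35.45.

444 g

M(NaOH) = 22.99 + 16.00 + 1.008 = 39.998 g/mol.
M(NaCl) = 22.99 + 35.45 = 58.44 g/mol.
n(NaOH) = 304.0 g / 39.998 g/mol = 7.600 mol.
From the equation the NaOH:NaCl mole ratio is 3:3, so n(NaCl) = 7.600 × 3/3 = 7.600 mol.
Mass of NaCl = 7.600 mol × 58.44 g/mol = 444.2 g.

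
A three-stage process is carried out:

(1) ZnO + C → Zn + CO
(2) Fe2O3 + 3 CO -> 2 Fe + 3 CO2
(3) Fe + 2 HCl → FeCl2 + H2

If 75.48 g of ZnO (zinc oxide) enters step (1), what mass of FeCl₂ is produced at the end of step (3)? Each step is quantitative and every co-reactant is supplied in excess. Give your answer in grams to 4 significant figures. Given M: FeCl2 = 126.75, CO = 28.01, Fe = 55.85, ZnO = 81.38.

78.37 g

n(ZnO) = 75.48 / 81.38 = 0.92750 mol.
Reaction (1): ZnO→CO ratio 1:1 ⇒ n(CO) = 0.92750 mol.
Reaction (2): CO→Fe ratio 3:2 ⇒ n(Fe) = 0.61833 mol.
Reaction (3): Fe→FeCl2 ratio 1:1 ⇒ n(FeCl2) = 0.61833 mol.
Mass of FeCl2 = 0.61833 × 126.75 = 78.374 g.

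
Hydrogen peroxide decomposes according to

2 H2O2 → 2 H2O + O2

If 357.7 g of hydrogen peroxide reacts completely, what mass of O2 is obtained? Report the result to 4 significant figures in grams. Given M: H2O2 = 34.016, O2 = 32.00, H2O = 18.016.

168.3 g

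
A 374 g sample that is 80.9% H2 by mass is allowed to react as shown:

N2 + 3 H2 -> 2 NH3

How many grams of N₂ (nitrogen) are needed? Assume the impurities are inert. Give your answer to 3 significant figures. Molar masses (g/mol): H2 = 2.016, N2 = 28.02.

Mass of pure H2 = 374 g × 0.809 = 302.6 g.
n(H2) = 302.6 g / 2.016 g/mol = 150.1 mol.
From the equation the H2:N2 mole ratio is 3:1, so n(N2) = 150.1 × 1/3 = 50.03 mol.
Mass of N2 = 50.03 mol × 28.02 g/mol = 1402 g.

1400 g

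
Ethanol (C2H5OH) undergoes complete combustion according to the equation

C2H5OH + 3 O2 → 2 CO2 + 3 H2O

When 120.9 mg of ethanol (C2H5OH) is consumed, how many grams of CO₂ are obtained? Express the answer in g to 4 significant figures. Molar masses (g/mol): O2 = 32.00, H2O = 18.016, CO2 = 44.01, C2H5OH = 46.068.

Convert: 120.9 mg = 0.12090 g.
n(C2H5OH) = 0.12090 g / 46.068 g/mol = 0.0026244 mol.
From the equation the C2H5OH:CO2 mole ratio is 1:2, so n(CO2) = 0.0026244 × 2/1 = 0.0052488 mol.
Mass of CO2 = 0.0052488 mol × 44.01 g/mol = 0.23100 g.

0.2310 g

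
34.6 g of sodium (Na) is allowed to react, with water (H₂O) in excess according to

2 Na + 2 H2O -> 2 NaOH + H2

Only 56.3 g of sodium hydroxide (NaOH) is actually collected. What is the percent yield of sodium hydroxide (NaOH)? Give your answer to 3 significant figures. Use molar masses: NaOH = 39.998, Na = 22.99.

n(Na) = 34.60 g / 22.99 g/mol = 1.505 mol.
From the equation the Na:NaOH mole ratio is 2:2, so n(NaOH) = 1.505 × 2/2 = 1.505 mol.
Mass of NaOH = 1.505 mol × 39.998 g/mol = 60.20 g.
This is the theoretical yield. Percent yield = 56.3 g / 60.20 g × 100% = 93.53%.

93.5 %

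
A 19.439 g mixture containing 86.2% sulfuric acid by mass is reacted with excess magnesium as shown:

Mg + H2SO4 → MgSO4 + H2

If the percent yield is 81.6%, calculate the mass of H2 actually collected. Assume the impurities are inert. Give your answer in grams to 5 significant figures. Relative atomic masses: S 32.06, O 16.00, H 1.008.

0.28106 g

Pure H2SO4 available = 19.439 g × 0.862 = 16.7564 g.
M(H2SO4) = 2(1.008) + 32.06 + 4(16.00) = 98.076 g/mol.
M(H2) = 2(1.008) = 2.016 g/mol.
n(H2SO4) = 16.7564 g / 98.076 g/mol = 0.170851 mol.
From the equation the H2SO4:H2 mole ratio is 1:1, so n(H2) = 0.170851 × 1/1 = 0.170851 mol.
Mass of H2 = 0.170851 mol × 2.016 g/mol = 0.344436 g.
Actual mass collected = 0.344436 g × 0.816 = 0.281060 g.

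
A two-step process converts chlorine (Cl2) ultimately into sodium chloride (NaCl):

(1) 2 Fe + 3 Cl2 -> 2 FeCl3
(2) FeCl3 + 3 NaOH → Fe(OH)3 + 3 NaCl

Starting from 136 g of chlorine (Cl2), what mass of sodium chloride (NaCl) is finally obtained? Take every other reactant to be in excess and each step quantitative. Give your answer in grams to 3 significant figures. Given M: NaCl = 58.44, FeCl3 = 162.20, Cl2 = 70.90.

n(Cl2) = 136.0 / 70.90 = 1.918 mol.
Step 1 gives a 3:2 ratio of Cl2 to FeCl3, so n(FeCl3) = 1.279 mol.
In step 2 the FeCl3:NaCl ratio is 1:3, so n(NaCl) = 3.836 mol.
Mass of NaCl = 3.836 × 58.44 = 224.2 g.

224 g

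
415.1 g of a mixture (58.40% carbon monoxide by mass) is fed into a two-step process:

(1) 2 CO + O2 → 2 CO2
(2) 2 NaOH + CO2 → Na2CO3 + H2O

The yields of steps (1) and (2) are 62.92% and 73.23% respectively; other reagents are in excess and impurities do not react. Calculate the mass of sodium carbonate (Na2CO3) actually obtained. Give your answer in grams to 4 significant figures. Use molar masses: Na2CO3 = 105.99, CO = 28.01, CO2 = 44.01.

Pure CO = 415.1 × 0.5840 = 242.42 g.
n(CO) = 242.42 / 28.01 = 8.6547 mol.
Step 1 (CO:CO2 = 2:2): theoretical n(CO2) = 8.6547 mol; at 62.92% yield, n(CO2) = 5.4455 mol.
Step 2 (CO2:Na2CO3 = 1:1): theoretical n(Na2CO3) = 5.4455 mol, so theoretical mass = 5.4455 × 105.99 = 577.17 g.
At 73.23% yield, actual mass of Na2CO3 = 577.17 × 0.7323 = 422.66 g.

422.7 g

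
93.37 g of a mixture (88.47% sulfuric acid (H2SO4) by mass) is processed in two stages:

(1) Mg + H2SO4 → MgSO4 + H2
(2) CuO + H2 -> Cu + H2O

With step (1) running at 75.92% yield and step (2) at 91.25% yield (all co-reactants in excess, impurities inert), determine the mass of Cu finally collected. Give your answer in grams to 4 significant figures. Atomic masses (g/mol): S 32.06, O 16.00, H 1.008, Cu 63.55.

Pure H2SO4 = 93.37 × 0.8847 = 82.604 g.
M(H2SO4) = 2(1.008) + 32.06 + 4(16.00) = 98.076 g/mol.
M(Cu) = 63.55 g/mol.
n(H2SO4) = 82.604 / 98.076 = 0.84225 mol.
Step 1 (H2SO4:H2 = 1:1): theoretical n(H2) = 0.84225 mol; at 75.92% yield, n(H2) = 0.63944 mol.
Step 2 (H2:Cu = 1:1): theoretical n(Cu) = 0.63944 mol, so theoretical mass = 0.63944 × 63.55 = 40.636 g.
At 91.25% yield, actual mass of Cu = 40.636 × 0.9125 = 37.080 g.

37.08 g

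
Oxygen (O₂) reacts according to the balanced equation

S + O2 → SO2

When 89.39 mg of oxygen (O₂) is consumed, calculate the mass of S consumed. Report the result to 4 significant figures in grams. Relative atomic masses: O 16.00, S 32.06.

0.08956 g

M(O2) = 2(16.00) = 32.00 g/mol.
M(S) = 32.06 g/mol.
Convert: 89.39 mg = 0.089390 g.
n(O2) = 0.089390 g / 32.00 g/mol = 0.0027934 mol.
From the equation the O2:S mole ratio is 1:1, so n(S) = 0.0027934 × 1/1 = 0.0027934 mol.
Mass of S = 0.0027934 mol × 32.06 g/mol = 0.089558 g.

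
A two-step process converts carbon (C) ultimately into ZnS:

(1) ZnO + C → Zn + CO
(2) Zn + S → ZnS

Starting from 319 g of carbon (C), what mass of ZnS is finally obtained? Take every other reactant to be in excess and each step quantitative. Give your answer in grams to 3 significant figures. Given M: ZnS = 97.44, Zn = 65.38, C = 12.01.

n(C) = 319.0 / 12.01 = 26.56 mol.
Step 1 gives a 1:1 ratio of C to Zn, so n(Zn) = 26.56 mol.
In step 2 the Zn:ZnS ratio is 1:1, so n(ZnS) = 26.56 mol.
Mass of ZnS = 26.56 × 97.44 = 2588 g.

2590 g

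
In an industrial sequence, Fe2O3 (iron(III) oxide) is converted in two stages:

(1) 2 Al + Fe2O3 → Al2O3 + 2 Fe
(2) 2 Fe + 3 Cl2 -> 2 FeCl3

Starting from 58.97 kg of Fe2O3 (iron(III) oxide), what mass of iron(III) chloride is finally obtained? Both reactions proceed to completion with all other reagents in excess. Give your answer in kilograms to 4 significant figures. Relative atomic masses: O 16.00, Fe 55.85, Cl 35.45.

119.8 kg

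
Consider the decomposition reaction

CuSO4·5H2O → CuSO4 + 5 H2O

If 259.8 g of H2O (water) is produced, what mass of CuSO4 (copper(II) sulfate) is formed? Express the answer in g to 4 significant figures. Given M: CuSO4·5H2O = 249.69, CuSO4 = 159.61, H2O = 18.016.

n(H2O) = 259.80 g / 18.016 g/mol = 14.421 mol.
From the equation the H2O:CuSO4 mole ratio is 5:1, so n(CuSO4) = 14.421 × 1/5 = 2.8841 mol.
Mass of CuSO4 = 2.8841 mol × 159.61 g/mol = 460.33 g.

460.3 g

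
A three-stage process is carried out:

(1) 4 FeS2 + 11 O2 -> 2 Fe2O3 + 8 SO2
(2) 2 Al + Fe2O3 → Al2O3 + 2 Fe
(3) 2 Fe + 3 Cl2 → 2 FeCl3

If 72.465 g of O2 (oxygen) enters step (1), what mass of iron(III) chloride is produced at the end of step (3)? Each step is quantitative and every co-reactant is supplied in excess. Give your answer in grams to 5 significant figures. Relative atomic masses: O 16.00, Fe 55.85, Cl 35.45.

133.57 g

M(O2) = 2(16.00) = 32.00 g/mol.
M(FeCl3) = 55.85 + 3(35.45) = 162.20 g/mol.
n(O2) = 72.465 / 32.00 = 2.26453 mol.
Reaction (1): O2→Fe2O3 ratio 11:2 ⇒ n(Fe2O3) = 0.411733 mol.
Reaction (2): Fe2O3→Fe ratio 1:2 ⇒ n(Fe) = 0.823466 mol.
Reaction (3): Fe→FeCl3 ratio 2:2 ⇒ n(FeCl3) = 0.823466 mol.
Mass of FeCl3 = 0.823466 × 162.20 = 133.566 g.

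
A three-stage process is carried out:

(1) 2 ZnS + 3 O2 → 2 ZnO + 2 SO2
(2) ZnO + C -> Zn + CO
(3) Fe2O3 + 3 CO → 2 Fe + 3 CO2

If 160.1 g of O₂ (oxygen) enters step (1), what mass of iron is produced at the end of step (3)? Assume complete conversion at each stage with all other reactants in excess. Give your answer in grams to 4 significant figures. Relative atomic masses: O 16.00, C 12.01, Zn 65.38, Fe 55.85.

M(O2) = 2(16.00) = 32.00 g/mol.
M(Fe) = 55.85 g/mol.
n(O2) = 160.1 / 32.00 = 5.0031 mol.
Reaction (1): O2→ZnO ratio 3:2 ⇒ n(ZnO) = 3.3354 mol.
Reaction (2): ZnO→CO ratio 1:1 ⇒ n(CO) = 3.3354 mol.
Reaction (3): CO→Fe ratio 3:2 ⇒ n(Fe) = 2.2236 mol.
Mass of Fe = 2.2236 × 55.85 = 124.19 g.

124.2 g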